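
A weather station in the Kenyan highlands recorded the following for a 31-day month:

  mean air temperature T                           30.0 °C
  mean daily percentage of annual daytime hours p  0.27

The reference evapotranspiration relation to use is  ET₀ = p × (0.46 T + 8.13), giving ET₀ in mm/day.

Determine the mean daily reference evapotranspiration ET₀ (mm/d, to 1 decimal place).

5.9 mm/d

ET₀ = 0.27 × (0.46 × 30.0 + 8.13) = 0.27 × 21.930 = 5.9211 mm/d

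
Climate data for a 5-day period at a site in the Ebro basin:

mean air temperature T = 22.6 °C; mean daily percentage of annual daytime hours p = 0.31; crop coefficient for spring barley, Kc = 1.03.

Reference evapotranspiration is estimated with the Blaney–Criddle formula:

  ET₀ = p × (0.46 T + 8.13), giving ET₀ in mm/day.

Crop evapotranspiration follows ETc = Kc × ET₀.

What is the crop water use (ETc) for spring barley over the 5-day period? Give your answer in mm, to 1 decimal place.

29.6 mm

ET₀ = 0.31 × (0.46 × 22.6 + 8.13) = 0.31 × 18.526 = 5.7431 mm/d
ETc = Kc × ET₀ = 1.03 × 5.7431 = 5.9154 mm/d
Over 5 days: 5.9154 × 5 = 29.577 mm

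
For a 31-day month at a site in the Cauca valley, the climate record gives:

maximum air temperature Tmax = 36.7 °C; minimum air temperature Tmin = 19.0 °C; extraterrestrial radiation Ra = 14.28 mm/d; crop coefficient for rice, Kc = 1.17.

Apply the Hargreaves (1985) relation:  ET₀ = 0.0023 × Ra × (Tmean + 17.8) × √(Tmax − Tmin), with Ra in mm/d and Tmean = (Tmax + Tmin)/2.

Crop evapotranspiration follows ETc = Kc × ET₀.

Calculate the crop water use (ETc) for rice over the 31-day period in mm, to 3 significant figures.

229 mm

Tmean = (36.7 + 19.0)/2 = 27.85 °C
ET₀ = 0.0023 × 14.28 × (27.85 + 17.8) × √17.7 = 0.0023 × 14.28 × 45.65 × 4.2071 = 6.3078 mm/d
ETc = Kc × ET₀ = 1.17 × 6.3078 = 7.3801 mm/d
Over 31 days: 7.3801 × 31 = 228.783 mm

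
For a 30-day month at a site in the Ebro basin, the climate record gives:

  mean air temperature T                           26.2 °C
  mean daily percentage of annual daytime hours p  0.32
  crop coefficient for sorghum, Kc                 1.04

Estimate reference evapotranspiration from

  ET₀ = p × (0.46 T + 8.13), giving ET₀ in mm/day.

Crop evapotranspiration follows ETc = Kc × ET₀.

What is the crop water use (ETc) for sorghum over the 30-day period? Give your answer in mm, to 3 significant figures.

201 mm

ET₀ = 0.32 × (0.46 × 26.2 + 8.13) = 0.32 × 20.182 = 6.4582 mm/d
ETc = Kc × ET₀ = 1.04 × 6.4582 = 6.7165 mm/d
Over 30 days: 6.7165 × 30 = 201.495 mm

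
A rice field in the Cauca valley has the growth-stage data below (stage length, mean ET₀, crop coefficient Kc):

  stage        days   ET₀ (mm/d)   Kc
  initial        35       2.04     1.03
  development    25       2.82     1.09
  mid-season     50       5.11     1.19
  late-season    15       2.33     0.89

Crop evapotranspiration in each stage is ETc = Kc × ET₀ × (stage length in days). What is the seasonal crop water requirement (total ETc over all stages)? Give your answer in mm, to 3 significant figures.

initial: 1.03 × 2.04 × 35 = 73.54 mm
development: 1.09 × 2.82 × 25 = 76.85 mm
mid-season: 1.19 × 5.11 × 50 = 304.05 mm
late-season: 0.89 × 2.33 × 15 = 31.11 mm
Seasonal total = 485.55 mm

486 mm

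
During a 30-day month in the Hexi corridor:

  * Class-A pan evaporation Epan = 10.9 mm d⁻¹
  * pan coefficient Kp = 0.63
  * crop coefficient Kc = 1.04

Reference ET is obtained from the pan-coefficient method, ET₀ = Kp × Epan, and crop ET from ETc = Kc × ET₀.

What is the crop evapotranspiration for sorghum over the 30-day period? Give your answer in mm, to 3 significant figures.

214 mm

ET₀ = 0.63 × 10.9 = 6.8670 mm/d
ETc = Kc × ET₀ = 1.04 × 6.8670 = 7.1417 mm/d
Over 30 days: 7.1417 × 30 = 214.251 mm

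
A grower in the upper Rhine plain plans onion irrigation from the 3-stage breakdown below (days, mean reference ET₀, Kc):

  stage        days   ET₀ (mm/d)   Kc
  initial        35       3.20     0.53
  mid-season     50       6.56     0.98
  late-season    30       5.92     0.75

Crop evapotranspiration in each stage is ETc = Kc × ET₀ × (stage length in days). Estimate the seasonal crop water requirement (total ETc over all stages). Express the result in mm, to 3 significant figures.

514 mm

initial: 0.53 × 3.20 × 35 = 59.36 mm
mid-season: 0.98 × 6.56 × 50 = 321.44 mm
late-season: 0.75 × 5.92 × 30 = 133.20 mm
Seasonal total = 514.00 mm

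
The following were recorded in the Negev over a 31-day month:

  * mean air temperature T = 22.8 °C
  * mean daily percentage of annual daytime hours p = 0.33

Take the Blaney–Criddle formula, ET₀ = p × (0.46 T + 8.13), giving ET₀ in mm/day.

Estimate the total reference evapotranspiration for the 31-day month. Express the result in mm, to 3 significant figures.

190 mm

ET₀ = 0.33 × (0.46 × 22.8 + 8.13) = 0.33 × 18.618 = 6.1439 mm/d
Monthly total = 6.1439 × 31 = 190.461 mm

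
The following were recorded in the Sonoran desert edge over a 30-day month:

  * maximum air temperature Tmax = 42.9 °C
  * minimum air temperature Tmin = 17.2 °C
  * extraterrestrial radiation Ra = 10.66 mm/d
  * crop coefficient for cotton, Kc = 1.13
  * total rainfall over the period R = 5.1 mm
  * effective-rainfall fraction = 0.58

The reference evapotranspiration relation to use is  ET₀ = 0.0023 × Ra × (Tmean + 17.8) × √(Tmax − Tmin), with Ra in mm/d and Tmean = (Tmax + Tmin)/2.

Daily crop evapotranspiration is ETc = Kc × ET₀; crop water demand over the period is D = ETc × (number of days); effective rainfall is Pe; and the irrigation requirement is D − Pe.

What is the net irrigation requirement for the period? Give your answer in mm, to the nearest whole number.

199 mm

Tmean = (42.9 + 17.2)/2 = 30.05 °C
ET₀ = 0.0023 × 10.66 × (30.05 + 17.8) × √25.7 = 0.0023 × 10.66 × 47.85 × 5.0695 = 5.9475 mm/d
ETc = Kc × ET₀ = 1.13 × 5.9475 = 6.7207 mm/d
Crop demand D = ETc × 30 d = 6.7207 × 30 = 201.621 mm
Pe = 0.58 × 5.1 = 2.958 mm
D − Pe = 201.621 − 2.958 = 198.663 mm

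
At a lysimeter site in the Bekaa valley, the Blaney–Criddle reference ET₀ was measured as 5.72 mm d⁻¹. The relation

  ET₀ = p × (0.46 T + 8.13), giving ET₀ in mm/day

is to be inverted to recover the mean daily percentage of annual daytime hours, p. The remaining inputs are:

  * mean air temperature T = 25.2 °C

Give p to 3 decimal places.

p = ET₀ / (0.46 T + 8.13) = 5.72 / (0.46 × 25.2 + 8.13) = 5.72 / 19.722 = 0.2900

0.290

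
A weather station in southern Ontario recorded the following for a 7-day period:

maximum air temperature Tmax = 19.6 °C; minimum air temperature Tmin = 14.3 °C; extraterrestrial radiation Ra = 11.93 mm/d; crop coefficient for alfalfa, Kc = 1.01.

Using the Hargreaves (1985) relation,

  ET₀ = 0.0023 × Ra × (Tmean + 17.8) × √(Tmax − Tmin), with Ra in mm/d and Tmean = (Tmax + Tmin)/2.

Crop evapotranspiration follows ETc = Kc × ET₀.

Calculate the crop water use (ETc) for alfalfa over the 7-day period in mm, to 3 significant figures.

Tmean = (19.6 + 14.3)/2 = 16.95 °C
ET₀ = 0.0023 × 11.93 × (16.95 + 17.8) × √5.3 = 0.0023 × 11.93 × 34.75 × 2.3022 = 2.1952 mm/d
ETc = Kc × ET₀ = 1.01 × 2.1952 = 2.2172 mm/d
Over 7 days: 2.2172 × 7 = 15.520 mm

15.5 mm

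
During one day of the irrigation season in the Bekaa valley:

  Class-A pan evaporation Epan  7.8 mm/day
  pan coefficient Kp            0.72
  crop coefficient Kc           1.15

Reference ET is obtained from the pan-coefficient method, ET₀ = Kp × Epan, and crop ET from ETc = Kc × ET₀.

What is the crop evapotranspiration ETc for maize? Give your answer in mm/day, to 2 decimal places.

6.46 mm/day

ET₀ = 0.72 × 7.8 = 5.6160 mm/d
ETc = Kc × ET₀ = 1.15 × 5.6160 = 6.4584 mm/d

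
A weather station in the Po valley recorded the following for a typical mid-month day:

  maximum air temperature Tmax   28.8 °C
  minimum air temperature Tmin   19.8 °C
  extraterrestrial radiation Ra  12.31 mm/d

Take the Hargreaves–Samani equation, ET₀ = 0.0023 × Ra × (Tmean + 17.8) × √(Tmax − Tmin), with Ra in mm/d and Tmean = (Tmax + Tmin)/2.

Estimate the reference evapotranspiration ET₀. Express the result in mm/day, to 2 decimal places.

3.58 mm/day

Tmean = (28.8 + 19.8)/2 = 24.30 °C
ET₀ = 0.0023 × 12.31 × (24.30 + 17.8) × √9.0 = 0.0023 × 12.31 × 42.10 × 3.0000 = 3.5759 mm/d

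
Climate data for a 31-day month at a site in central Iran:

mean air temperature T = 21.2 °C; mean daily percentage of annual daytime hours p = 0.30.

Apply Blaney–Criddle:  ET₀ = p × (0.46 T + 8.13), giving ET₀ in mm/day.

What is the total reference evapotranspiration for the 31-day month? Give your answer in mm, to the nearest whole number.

166 mm

ET₀ = 0.30 × (0.46 × 21.2 + 8.13) = 0.30 × 17.882 = 5.3646 mm/d
Monthly total = 5.3646 × 31 = 166.303 mm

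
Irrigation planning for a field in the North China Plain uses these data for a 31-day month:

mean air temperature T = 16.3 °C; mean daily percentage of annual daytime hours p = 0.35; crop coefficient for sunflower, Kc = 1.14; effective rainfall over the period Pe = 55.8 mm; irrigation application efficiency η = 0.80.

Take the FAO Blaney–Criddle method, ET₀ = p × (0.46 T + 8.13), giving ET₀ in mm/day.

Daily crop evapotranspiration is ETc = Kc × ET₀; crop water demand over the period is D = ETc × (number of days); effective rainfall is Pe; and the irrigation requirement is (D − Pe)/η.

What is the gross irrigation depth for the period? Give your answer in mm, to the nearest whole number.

172 mm

ET₀ = 0.35 × (0.46 × 16.3 + 8.13) = 0.35 × 15.628 = 5.4698 mm/d
ETc = Kc × ET₀ = 1.14 × 5.4698 = 6.2356 mm/d
Crop demand D = ETc × 31 d = 6.2356 × 31 = 193.304 mm
D − Pe = 193.304 − 55.8 = 137.504 mm
Gross irrigation = 137.504 / 0.80 = 171.880 mm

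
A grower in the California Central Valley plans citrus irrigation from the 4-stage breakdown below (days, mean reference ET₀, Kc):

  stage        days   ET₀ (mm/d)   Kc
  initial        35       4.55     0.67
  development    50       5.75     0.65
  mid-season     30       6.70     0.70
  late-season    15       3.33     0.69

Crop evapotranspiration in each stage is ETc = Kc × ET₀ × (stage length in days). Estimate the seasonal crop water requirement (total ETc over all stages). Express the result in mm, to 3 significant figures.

469 mm

initial: 0.67 × 4.55 × 35 = 106.70 mm
development: 0.65 × 5.75 × 50 = 186.88 mm
mid-season: 0.70 × 6.70 × 30 = 140.70 mm
late-season: 0.69 × 3.33 × 15 = 34.47 mm
Seasonal total = 468.75 mm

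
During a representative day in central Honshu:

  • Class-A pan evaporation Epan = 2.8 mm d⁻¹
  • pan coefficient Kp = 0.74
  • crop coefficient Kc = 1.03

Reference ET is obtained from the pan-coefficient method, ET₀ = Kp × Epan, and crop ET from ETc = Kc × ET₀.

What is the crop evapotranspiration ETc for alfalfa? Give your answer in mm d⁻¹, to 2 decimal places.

ET₀ = 0.74 × 2.8 = 2.0720 mm/d
ETc = Kc × ET₀ = 1.03 × 2.0720 = 2.1342 mm/d

2.13 mm d⁻¹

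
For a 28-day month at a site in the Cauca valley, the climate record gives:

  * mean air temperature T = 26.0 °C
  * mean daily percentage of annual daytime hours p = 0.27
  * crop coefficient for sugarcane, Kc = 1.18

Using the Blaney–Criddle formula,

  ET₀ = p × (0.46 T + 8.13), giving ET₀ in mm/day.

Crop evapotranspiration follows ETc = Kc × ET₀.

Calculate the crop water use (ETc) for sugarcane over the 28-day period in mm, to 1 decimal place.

179.2 mm

ET₀ = 0.27 × (0.46 × 26.0 + 8.13) = 0.27 × 20.090 = 5.4243 mm/d
ETc = Kc × ET₀ = 1.18 × 5.4243 = 6.4007 mm/d
Over 28 days: 6.4007 × 28 = 179.220 mm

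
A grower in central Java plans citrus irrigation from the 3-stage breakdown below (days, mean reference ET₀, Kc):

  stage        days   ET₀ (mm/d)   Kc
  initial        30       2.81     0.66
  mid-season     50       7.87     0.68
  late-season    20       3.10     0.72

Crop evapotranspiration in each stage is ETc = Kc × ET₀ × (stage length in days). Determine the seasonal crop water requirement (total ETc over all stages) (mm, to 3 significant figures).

initial: 0.66 × 2.81 × 30 = 55.64 mm
mid-season: 0.68 × 7.87 × 50 = 267.58 mm
late-season: 0.72 × 3.10 × 20 = 44.64 mm
Seasonal total = 367.86 mm

368 mm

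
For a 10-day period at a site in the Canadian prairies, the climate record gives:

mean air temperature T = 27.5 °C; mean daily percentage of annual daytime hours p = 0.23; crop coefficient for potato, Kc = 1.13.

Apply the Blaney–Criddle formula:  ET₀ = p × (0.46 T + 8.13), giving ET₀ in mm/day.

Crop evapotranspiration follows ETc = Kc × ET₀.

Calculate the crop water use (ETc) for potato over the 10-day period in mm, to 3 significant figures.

54.0 mm

ET₀ = 0.23 × (0.46 × 27.5 + 8.13) = 0.23 × 20.780 = 4.7794 mm/d
ETc = Kc × ET₀ = 1.13 × 4.7794 = 5.4007 mm/d
Over 10 days: 5.4007 × 10 = 54.007 mm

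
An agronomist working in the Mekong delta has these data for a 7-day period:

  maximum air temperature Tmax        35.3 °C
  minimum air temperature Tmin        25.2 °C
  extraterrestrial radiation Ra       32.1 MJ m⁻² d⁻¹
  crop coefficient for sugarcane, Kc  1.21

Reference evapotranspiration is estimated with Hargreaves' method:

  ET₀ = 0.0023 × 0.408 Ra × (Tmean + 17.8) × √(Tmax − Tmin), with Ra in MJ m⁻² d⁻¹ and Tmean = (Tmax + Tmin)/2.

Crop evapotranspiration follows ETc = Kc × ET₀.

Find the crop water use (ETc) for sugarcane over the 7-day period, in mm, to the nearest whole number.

Tmean = (35.3 + 25.2)/2 = 30.25 °C
0.408 Ra = 0.408 × 32.1 = 13.0968 mm/d equivalent
ET₀ = 0.0023 × 13.0968 × (30.25 + 17.8) × √10.1 = 0.0023 × 13.0968 × 48.05 × 3.1780 = 4.5998 mm/d
ETc = Kc × ET₀ = 1.21 × 4.5998 = 5.5658 mm/d
Over 7 days: 5.5658 × 7 = 38.961 mm

39 mm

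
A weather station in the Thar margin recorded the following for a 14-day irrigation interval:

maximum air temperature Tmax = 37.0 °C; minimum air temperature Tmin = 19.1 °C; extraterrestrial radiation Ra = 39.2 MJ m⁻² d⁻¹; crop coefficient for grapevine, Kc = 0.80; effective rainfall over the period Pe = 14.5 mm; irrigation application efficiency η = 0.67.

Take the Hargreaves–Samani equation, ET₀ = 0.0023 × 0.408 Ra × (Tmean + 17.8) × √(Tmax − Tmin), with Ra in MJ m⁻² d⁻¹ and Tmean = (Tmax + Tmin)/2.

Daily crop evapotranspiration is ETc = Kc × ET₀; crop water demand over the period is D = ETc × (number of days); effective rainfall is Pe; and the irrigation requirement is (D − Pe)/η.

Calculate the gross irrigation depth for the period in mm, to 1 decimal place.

97.6 mm

Tmean = (37.0 + 19.1)/2 = 28.05 °C
0.408 Ra = 0.408 × 39.2 = 15.9936 mm/d equivalent
ET₀ = 0.0023 × 15.9936 × (28.05 + 17.8) × √17.9 = 0.0023 × 15.9936 × 45.85 × 4.2308 = 7.1357 mm/d
ETc = Kc × ET₀ = 0.80 × 7.1357 = 5.7086 mm/d
Crop demand D = ETc × 14 d = 5.7086 × 14 = 79.920 mm
D − Pe = 79.920 − 14.5 = 65.420 mm
Gross irrigation = 65.420 / 0.67 = 97.642 mm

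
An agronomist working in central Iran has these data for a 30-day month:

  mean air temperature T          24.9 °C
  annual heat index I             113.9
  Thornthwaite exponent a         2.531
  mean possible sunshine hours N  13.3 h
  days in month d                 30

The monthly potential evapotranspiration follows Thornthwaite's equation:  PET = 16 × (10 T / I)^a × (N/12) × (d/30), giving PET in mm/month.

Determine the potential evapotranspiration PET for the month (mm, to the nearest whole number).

10T/I = 10 × 24.9 / 113.9 = 2.1861
(10T/I)^a = 2.1861^2.531 = 7.2394
Uncorrected PET = 16 × 7.2394 = 115.830 mm
Correction = (N/12)(d/30) = (13.3/12)(30/30) = 1.1083
PET = 115.830 × 1.1083 = 128.374 mm/month

128 mm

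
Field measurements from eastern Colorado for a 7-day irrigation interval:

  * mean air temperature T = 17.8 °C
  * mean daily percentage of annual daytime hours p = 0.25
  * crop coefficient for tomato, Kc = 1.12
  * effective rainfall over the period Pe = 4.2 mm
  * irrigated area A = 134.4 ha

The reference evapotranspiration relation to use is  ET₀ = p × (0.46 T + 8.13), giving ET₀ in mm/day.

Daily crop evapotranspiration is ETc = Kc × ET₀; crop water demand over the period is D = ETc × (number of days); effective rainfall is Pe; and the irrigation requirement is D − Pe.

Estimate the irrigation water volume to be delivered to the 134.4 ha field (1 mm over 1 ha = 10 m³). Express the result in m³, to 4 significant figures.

ET₀ = 0.25 × (0.46 × 17.8 + 8.13) = 0.25 × 16.318 = 4.0795 mm/d
ETc = Kc × ET₀ = 1.12 × 4.0795 = 4.5690 mm/d
Crop demand D = ETc × 7 d = 4.5690 × 7 = 31.983 mm
D − Pe = 31.983 − 4.2 = 27.783 mm
Volume = 27.783 mm × 134.4 ha × 10 = 37340.4 m³

37340 m³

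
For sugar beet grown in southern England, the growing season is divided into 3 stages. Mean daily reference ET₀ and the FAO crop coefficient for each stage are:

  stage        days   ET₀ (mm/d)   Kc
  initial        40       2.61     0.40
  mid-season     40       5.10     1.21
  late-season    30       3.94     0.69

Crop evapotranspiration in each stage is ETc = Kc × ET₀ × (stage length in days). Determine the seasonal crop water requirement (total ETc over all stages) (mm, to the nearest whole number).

initial: 0.40 × 2.61 × 40 = 41.76 mm
mid-season: 1.21 × 5.10 × 40 = 246.84 mm
late-season: 0.69 × 3.94 × 30 = 81.56 mm
Seasonal total = 370.16 mm

370 mm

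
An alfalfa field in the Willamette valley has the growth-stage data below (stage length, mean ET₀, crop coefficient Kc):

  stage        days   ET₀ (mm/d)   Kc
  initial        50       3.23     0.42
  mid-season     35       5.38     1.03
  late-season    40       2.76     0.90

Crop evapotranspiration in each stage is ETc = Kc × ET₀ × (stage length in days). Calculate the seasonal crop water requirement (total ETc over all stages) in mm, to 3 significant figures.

initial: 0.42 × 3.23 × 50 = 67.83 mm
mid-season: 1.03 × 5.38 × 35 = 193.95 mm
late-season: 0.90 × 2.76 × 40 = 99.36 mm
Seasonal total = 361.14 mm

361 mm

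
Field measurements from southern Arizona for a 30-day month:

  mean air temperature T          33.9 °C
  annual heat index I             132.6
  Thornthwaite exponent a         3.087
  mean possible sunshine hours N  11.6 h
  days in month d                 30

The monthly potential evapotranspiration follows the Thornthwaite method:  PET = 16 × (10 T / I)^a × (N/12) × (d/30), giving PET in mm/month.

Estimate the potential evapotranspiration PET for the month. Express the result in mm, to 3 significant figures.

10T/I = 10 × 33.9 / 132.6 = 2.5566
(10T/I)^a = 2.5566^3.087 = 18.1324
Uncorrected PET = 16 × 18.1324 = 290.118 mm
Correction = (N/12)(d/30) = (11.6/12)(30/30) = 0.9667
PET = 290.118 × 0.9667 = 280.457 mm/month

280 mm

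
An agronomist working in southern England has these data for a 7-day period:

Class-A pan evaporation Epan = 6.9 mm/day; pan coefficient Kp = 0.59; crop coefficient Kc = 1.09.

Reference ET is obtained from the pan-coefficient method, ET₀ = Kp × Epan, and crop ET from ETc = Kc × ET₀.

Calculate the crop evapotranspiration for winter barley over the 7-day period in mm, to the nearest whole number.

ET₀ = 0.59 × 6.9 = 4.0710 mm/d
ETc = Kc × ET₀ = 1.09 × 4.0710 = 4.4374 mm/d
Over 7 days: 4.4374 × 7 = 31.062 mm

31 mm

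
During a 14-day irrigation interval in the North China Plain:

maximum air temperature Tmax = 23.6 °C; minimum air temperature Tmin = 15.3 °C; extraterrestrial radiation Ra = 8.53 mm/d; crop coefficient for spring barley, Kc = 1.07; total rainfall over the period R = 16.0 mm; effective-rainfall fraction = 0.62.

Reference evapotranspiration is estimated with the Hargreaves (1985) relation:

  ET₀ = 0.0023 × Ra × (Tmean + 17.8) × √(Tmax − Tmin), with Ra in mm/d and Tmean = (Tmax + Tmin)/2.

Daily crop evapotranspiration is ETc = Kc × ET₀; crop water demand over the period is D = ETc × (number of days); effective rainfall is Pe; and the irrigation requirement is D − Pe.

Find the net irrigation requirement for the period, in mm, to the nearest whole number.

22 mm

Tmean = (23.6 + 15.3)/2 = 19.45 °C
ET₀ = 0.0023 × 8.53 × (19.45 + 17.8) × √8.3 = 0.0023 × 8.53 × 37.25 × 2.8810 = 2.1055 mm/d
ETc = Kc × ET₀ = 1.07 × 2.1055 = 2.2529 mm/d
Crop demand D = ETc × 14 d = 2.2529 × 14 = 31.541 mm
Pe = 0.62 × 16.0 = 9.920 mm
D − Pe = 31.541 − 9.920 = 21.621 mm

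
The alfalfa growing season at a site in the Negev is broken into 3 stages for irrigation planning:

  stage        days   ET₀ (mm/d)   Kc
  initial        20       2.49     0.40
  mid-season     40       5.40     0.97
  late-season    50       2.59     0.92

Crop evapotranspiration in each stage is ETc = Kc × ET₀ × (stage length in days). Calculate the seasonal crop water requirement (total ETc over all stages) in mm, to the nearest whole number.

initial: 0.40 × 2.49 × 20 = 19.92 mm
mid-season: 0.97 × 5.40 × 40 = 209.52 mm
late-season: 0.92 × 2.59 × 50 = 119.14 mm
Seasonal total = 348.58 mm

349 mm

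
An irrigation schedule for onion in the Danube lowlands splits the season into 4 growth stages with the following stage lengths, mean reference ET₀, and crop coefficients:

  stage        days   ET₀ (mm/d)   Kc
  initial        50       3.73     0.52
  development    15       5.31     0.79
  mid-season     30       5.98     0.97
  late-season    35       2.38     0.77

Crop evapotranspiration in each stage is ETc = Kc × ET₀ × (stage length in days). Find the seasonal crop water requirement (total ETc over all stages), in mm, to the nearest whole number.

initial: 0.52 × 3.73 × 50 = 96.98 mm
development: 0.79 × 5.31 × 15 = 62.92 mm
mid-season: 0.97 × 5.98 × 30 = 174.02 mm
late-season: 0.77 × 2.38 × 35 = 64.14 mm
Seasonal total = 398.06 mm

398 mm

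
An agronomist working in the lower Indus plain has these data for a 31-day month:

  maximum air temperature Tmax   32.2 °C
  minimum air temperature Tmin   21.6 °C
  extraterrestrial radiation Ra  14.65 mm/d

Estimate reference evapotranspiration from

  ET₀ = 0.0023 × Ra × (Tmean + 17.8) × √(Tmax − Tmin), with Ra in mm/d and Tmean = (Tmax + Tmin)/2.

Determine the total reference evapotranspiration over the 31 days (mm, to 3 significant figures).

Tmean = (32.2 + 21.6)/2 = 26.90 °C
ET₀ = 0.0023 × 14.65 × (26.90 + 17.8) × √10.6 = 0.0023 × 14.65 × 44.70 × 3.2558 = 4.9038 mm/d
Over 31 days: 4.9038 × 31 = 152.018 mm

152 mm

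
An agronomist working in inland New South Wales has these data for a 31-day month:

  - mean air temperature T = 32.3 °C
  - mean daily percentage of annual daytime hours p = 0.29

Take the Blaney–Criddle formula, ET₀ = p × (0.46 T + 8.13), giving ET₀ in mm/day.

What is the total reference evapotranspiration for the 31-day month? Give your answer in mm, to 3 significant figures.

ET₀ = 0.29 × (0.46 × 32.3 + 8.13) = 0.29 × 22.988 = 6.6665 mm/d
Monthly total = 6.6665 × 31 = 206.662 mm

207 mm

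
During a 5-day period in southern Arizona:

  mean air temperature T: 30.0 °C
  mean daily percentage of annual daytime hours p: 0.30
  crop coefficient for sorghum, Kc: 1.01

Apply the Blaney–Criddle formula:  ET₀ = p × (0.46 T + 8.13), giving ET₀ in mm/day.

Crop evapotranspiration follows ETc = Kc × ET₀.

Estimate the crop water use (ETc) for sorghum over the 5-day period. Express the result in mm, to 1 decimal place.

33.2 mm

ET₀ = 0.30 × (0.46 × 30.0 + 8.13) = 0.30 × 21.930 = 6.5790 mm/d
ETc = Kc × ET₀ = 1.01 × 6.5790 = 6.6448 mm/d
Over 5 days: 6.6448 × 5 = 33.224 mm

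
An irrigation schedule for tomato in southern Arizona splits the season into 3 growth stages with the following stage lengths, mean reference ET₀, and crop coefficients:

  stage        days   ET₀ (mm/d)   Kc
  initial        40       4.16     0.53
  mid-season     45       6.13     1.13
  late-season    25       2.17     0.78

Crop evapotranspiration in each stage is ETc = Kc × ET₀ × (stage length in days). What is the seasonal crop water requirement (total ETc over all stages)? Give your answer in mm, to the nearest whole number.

442 mm

initial: 0.53 × 4.16 × 40 = 88.19 mm
mid-season: 1.13 × 6.13 × 45 = 311.71 mm
late-season: 0.78 × 2.17 × 25 = 42.32 mm
Seasonal total = 442.22 mm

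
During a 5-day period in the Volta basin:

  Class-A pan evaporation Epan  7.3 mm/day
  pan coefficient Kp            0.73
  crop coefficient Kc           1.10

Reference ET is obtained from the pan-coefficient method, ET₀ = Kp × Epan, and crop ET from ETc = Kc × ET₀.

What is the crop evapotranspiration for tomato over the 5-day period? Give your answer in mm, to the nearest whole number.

ET₀ = 0.73 × 7.3 = 5.3290 mm/d
ETc = Kc × ET₀ = 1.10 × 5.3290 = 5.8619 mm/d
Over 5 days: 5.8619 × 5 = 29.310 mm

29 mm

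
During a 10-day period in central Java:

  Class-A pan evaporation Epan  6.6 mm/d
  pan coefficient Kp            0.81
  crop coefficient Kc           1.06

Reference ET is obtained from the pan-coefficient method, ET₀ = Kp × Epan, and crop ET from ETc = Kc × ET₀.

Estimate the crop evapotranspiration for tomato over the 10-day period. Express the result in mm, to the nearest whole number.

57 mm

ET₀ = 0.81 × 6.6 = 5.3460 mm/d
ETc = Kc × ET₀ = 1.06 × 5.3460 = 5.6668 mm/d
Over 10 days: 5.6668 × 10 = 56.668 mm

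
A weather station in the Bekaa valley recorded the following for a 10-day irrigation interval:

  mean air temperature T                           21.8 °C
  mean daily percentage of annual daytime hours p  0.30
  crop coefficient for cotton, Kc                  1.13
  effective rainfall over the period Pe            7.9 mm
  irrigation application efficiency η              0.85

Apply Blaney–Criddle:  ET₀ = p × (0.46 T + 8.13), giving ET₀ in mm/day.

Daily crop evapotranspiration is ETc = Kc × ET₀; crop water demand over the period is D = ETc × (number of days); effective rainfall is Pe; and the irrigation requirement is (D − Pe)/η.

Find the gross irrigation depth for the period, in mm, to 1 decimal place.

63.1 mm

ET₀ = 0.30 × (0.46 × 21.8 + 8.13) = 0.30 × 18.158 = 5.4474 mm/d
ETc = Kc × ET₀ = 1.13 × 5.4474 = 6.1556 mm/d
Crop demand D = ETc × 10 d = 6.1556 × 10 = 61.556 mm
D − Pe = 61.556 − 7.9 = 53.656 mm
Gross irrigation = 53.656 / 0.85 = 63.125 mm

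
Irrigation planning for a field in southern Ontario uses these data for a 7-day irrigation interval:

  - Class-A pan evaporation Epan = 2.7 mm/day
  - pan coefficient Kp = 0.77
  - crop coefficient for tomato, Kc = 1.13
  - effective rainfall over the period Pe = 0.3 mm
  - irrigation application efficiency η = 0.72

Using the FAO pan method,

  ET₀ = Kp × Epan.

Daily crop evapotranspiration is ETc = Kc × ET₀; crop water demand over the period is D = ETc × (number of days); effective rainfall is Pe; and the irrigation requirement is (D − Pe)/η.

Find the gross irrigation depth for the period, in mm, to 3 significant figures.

ET₀ = 0.77 × 2.7 = 2.0790 mm/d
ETc = Kc × ET₀ = 1.13 × 2.0790 = 2.3493 mm/d
Crop demand D = ETc × 7 d = 2.3493 × 7 = 16.445 mm
D − Pe = 16.445 − 0.3 = 16.145 mm
Gross irrigation = 16.145 / 0.72 = 22.424 mm

22.4 mm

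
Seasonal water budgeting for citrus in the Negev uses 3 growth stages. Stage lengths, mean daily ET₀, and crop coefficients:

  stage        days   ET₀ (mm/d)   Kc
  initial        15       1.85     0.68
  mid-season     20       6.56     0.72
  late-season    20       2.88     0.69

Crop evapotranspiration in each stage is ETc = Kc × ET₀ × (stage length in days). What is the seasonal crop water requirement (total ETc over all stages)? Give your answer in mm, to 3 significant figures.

153 mm

initial: 0.68 × 1.85 × 15 = 18.87 mm
mid-season: 0.72 × 6.56 × 20 = 94.46 mm
late-season: 0.69 × 2.88 × 20 = 39.74 mm
Seasonal total = 153.07 mm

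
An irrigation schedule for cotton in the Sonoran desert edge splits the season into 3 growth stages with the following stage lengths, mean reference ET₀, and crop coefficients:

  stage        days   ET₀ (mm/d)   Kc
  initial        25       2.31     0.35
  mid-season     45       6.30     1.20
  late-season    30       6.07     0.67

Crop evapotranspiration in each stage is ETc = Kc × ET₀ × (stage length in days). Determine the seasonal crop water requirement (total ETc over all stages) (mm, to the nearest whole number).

482 mm

initial: 0.35 × 2.31 × 25 = 20.21 mm
mid-season: 1.20 × 6.30 × 45 = 340.20 mm
late-season: 0.67 × 6.07 × 30 = 122.01 mm
Seasonal total = 482.42 mm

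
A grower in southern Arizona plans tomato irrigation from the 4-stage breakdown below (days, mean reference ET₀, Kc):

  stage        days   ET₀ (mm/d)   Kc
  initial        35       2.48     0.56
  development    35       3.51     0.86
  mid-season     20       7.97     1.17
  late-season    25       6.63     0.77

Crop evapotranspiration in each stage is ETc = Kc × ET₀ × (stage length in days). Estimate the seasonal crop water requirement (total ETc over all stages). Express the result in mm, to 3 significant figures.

initial: 0.56 × 2.48 × 35 = 48.61 mm
development: 0.86 × 3.51 × 35 = 105.65 mm
mid-season: 1.17 × 7.97 × 20 = 186.50 mm
late-season: 0.77 × 6.63 × 25 = 127.63 mm
Seasonal total = 468.39 mm

468 mm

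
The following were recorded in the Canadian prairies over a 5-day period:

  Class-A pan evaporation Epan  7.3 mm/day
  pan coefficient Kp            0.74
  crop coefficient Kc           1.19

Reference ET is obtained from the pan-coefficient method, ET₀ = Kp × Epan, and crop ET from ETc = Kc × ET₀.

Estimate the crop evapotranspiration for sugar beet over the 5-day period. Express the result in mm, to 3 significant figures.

32.1 mm

ET₀ = 0.74 × 7.3 = 5.4020 mm/d
ETc = Kc × ET₀ = 1.19 × 5.4020 = 6.4284 mm/d
Over 5 days: 6.4284 × 5 = 32.142 mm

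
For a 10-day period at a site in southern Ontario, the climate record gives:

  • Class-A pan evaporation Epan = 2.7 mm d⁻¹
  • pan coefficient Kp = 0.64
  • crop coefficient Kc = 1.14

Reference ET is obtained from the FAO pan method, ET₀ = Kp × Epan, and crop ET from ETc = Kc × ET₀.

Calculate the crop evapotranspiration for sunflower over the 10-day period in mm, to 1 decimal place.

ET₀ = 0.64 × 2.7 = 1.7280 mm/d
ETc = Kc × ET₀ = 1.14 × 1.7280 = 1.9699 mm/d
Over 10 days: 1.9699 × 10 = 19.699 mm

19.7 mm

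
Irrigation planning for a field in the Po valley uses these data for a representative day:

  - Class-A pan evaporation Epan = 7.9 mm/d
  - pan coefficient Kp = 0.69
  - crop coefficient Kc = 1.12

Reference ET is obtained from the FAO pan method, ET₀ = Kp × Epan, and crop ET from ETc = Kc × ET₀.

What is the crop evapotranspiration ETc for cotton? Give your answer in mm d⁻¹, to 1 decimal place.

6.1 mm d⁻¹

ET₀ = 0.69 × 7.9 = 5.4510 mm/d
ETc = Kc × ET₀ = 1.12 × 5.4510 = 6.1051 mm/d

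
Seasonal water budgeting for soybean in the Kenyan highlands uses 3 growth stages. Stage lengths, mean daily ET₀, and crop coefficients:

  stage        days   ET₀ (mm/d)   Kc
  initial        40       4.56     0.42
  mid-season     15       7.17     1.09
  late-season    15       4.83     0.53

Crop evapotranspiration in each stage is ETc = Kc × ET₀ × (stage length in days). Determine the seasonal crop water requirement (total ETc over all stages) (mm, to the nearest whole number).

initial: 0.42 × 4.56 × 40 = 76.61 mm
mid-season: 1.09 × 7.17 × 15 = 117.23 mm
late-season: 0.53 × 4.83 × 15 = 38.40 mm
Seasonal total = 232.24 mm

232 mm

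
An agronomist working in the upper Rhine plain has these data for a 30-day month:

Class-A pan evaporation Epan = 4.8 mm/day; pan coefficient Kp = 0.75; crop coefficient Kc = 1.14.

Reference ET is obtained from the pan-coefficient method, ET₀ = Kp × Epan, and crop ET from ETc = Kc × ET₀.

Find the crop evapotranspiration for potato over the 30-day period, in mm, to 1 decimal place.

ET₀ = 0.75 × 4.8 = 3.6000 mm/d
ETc = Kc × ET₀ = 1.14 × 3.6000 = 4.1040 mm/d
Over 30 days: 4.1040 × 30 = 123.120 mm

123.1 mm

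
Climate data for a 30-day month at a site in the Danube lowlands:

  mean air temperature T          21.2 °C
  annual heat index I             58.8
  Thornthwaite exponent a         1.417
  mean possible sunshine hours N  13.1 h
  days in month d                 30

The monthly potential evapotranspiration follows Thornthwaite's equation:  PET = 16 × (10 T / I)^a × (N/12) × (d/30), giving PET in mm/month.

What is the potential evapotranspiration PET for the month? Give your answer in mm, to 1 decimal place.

10T/I = 10 × 21.2 / 58.8 = 3.6054
(10T/I)^a = 3.6054^1.417 = 6.1546
Uncorrected PET = 16 × 6.1546 = 98.474 mm
Correction = (N/12)(d/30) = (13.1/12)(30/30) = 1.0917
PET = 98.474 × 1.0917 = 107.504 mm/month

107.5 mm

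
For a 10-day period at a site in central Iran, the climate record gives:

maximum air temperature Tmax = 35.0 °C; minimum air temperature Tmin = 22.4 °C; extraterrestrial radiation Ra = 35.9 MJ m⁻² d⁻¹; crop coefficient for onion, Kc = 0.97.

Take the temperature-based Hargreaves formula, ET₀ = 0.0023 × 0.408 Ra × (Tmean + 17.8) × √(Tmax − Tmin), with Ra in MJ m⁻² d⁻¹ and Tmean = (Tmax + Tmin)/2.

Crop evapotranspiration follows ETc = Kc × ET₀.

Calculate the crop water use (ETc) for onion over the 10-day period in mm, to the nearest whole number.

Tmean = (35.0 + 22.4)/2 = 28.70 °C
0.408 Ra = 0.408 × 35.9 = 14.6472 mm/d equivalent
ET₀ = 0.0023 × 14.6472 × (28.70 + 17.8) × √12.6 = 0.0023 × 14.6472 × 46.50 × 3.5496 = 5.5605 mm/d
ETc = Kc × ET₀ = 0.97 × 5.5605 = 5.3937 mm/d
Over 10 days: 5.3937 × 10 = 53.937 mm

54 mm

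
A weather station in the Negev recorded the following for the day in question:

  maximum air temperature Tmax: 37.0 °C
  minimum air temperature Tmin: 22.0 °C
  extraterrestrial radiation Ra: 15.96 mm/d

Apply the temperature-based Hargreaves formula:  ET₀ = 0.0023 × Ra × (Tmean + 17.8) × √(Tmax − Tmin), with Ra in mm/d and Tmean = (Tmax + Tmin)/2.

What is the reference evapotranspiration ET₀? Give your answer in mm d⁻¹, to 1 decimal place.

6.7 mm d⁻¹

Tmean = (37.0 + 22.0)/2 = 29.50 °C
ET₀ = 0.0023 × 15.96 × (29.50 + 17.8) × √15.0 = 0.0023 × 15.96 × 47.30 × 3.8730 = 6.7246 mm/d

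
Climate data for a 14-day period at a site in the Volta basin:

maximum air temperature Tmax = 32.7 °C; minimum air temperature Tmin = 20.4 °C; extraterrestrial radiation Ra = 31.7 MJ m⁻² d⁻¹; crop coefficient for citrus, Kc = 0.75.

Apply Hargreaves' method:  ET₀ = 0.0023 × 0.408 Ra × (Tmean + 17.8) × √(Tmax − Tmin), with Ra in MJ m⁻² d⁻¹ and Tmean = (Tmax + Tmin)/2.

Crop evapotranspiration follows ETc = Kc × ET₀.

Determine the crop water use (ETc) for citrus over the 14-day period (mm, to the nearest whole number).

49 mm

Tmean = (32.7 + 20.4)/2 = 26.55 °C
0.408 Ra = 0.408 × 31.7 = 12.9336 mm/d equivalent
ET₀ = 0.0023 × 12.9336 × (26.55 + 17.8) × √12.3 = 0.0023 × 12.9336 × 44.35 × 3.5071 = 4.6269 mm/d
ETc = Kc × ET₀ = 0.75 × 4.6269 = 3.4702 mm/d
Over 14 days: 3.4702 × 14 = 48.583 mm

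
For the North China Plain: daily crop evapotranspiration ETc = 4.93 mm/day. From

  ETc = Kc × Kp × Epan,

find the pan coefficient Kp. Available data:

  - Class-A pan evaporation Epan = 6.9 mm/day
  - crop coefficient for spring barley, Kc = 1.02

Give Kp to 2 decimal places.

0.70

ETc = Kc × Kp × Epan  ⇒  Kp = ETc / (Kc × Epan)
Kp = 4.93 / (1.02 × 6.9) = 4.93 / 7.038 = 0.7005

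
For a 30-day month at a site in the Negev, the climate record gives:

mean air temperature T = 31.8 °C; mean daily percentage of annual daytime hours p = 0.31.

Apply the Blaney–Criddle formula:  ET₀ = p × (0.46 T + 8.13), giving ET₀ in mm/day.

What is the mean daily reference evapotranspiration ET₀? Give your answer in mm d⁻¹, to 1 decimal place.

7.1 mm d⁻¹

ET₀ = 0.31 × (0.46 × 31.8 + 8.13) = 0.31 × 22.758 = 7.0550 mm/d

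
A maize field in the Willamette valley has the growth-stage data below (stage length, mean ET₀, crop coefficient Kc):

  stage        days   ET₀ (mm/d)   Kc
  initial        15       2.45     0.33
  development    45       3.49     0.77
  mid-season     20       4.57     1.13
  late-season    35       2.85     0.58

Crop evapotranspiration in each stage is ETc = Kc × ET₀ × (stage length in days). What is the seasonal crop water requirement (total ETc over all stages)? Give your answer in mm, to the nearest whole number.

initial: 0.33 × 2.45 × 15 = 12.13 mm
development: 0.77 × 3.49 × 45 = 120.93 mm
mid-season: 1.13 × 4.57 × 20 = 103.28 mm
late-season: 0.58 × 2.85 × 35 = 57.86 mm
Seasonal total = 294.20 mm

294 mm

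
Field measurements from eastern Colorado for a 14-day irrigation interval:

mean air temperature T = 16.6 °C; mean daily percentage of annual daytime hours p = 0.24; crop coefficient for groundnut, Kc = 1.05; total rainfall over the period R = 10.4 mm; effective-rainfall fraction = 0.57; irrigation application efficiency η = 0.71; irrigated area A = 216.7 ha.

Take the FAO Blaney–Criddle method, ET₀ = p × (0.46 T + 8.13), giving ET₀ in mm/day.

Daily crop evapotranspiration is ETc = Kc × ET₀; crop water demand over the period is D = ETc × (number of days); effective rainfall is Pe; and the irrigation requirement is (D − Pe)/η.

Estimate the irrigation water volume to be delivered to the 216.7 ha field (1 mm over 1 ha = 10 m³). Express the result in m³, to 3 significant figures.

ET₀ = 0.24 × (0.46 × 16.6 + 8.13) = 0.24 × 15.766 = 3.7838 mm/d
ETc = Kc × ET₀ = 1.05 × 3.7838 = 3.9730 mm/d
Crop demand D = ETc × 14 d = 3.9730 × 14 = 55.622 mm
Pe = 0.57 × 10.4 = 5.928 mm
D − Pe = 55.622 − 5.928 = 49.694 mm
Gross irrigation = 49.694 / 0.71 = 69.992 mm
Volume = 69.992 mm × 216.7 ha × 10 = 151672.7 m³

152000 m³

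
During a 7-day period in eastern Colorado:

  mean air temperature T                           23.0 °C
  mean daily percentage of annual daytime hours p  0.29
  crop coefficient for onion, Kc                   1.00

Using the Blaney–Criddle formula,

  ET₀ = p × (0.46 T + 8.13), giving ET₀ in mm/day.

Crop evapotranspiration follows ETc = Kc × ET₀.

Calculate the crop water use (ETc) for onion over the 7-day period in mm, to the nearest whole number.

ET₀ = 0.29 × (0.46 × 23.0 + 8.13) = 0.29 × 18.710 = 5.4259 mm/d
ETc = Kc × ET₀ = 1.00 × 5.4259 = 5.4259 mm/d
Over 7 days: 5.4259 × 7 = 37.981 mm

38 mm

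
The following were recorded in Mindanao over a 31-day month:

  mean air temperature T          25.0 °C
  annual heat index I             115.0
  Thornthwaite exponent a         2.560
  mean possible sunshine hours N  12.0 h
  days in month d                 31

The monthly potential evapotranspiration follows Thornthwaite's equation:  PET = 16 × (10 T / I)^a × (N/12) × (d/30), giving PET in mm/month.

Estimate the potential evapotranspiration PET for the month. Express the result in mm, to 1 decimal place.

120.7 mm

10T/I = 10 × 25.0 / 115.0 = 2.1739
(10T/I)^a = 2.1739^2.560 = 7.3002
Uncorrected PET = 16 × 7.3002 = 116.803 mm
Correction = (N/12)(d/30) = (12.0/12)(31/30) = 1.0333
PET = 116.803 × 1.0333 = 120.693 mm/month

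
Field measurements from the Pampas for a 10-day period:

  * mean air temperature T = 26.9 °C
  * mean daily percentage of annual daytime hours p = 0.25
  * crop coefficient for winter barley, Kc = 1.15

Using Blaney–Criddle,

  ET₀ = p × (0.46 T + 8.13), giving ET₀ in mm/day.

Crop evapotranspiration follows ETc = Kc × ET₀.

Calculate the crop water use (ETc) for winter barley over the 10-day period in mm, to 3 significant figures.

ET₀ = 0.25 × (0.46 × 26.9 + 8.13) = 0.25 × 20.504 = 5.1260 mm/d
ETc = Kc × ET₀ = 1.15 × 5.1260 = 5.8949 mm/d
Over 10 days: 5.8949 × 10 = 58.949 mm

58.9 mm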